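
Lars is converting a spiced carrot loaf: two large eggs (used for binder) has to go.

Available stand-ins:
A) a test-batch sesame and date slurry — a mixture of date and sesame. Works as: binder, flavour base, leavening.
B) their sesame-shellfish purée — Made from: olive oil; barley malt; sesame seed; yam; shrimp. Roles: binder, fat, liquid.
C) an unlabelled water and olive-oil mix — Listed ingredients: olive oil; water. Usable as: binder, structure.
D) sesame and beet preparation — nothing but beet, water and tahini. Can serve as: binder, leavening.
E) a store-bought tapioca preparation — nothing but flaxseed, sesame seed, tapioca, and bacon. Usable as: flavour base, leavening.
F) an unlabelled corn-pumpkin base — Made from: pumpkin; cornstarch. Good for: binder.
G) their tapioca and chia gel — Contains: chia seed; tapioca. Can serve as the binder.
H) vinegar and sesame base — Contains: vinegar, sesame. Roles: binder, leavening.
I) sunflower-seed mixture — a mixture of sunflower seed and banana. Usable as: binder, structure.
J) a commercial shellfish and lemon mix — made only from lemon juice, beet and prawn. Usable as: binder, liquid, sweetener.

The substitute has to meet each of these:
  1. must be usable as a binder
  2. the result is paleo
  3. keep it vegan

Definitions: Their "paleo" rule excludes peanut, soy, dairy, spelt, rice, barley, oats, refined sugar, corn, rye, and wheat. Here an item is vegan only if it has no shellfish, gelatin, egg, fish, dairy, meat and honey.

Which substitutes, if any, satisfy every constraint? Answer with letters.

A: only sesame and date; none excluded — valid
B: has barley malt, so not paleo; has shrimp, so not vegan — reject
C: only water and olive oil; none excluded — OK
D: only tahini, beet, and water; none excluded — OK
E: not usable as a binder; has bacon, so not vegan — no
F: has cornstarch, so not paleo — no
G: only chia seed and tapioca; none excluded — OK
H: nothing on the exclusion list — valid
I: vegan, paleo — keep
J: has prawn, so not vegan — reject

A, C, D, G, H, I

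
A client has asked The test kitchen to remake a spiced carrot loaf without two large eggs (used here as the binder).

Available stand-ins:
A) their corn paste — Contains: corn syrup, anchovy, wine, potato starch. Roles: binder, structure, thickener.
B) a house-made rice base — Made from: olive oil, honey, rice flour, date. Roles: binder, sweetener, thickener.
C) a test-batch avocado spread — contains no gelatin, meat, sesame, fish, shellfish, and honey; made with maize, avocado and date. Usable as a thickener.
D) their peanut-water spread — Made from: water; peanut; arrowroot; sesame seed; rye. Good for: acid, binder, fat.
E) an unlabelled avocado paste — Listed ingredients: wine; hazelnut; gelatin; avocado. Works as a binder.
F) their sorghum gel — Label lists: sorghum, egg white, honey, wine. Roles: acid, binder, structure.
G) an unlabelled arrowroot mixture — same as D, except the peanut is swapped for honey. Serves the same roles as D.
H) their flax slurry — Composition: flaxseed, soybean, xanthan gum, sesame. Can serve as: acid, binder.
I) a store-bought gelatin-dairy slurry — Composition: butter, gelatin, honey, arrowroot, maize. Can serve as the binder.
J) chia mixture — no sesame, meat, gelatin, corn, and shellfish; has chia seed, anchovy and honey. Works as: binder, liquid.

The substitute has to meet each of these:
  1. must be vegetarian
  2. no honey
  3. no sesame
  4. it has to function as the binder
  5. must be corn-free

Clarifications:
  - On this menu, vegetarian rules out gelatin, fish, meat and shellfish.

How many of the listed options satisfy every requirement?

0

A: has anchovy, so not vegetarian; has corn syrup, so not corn-free — out
B: has honey, so not honey-free — reject
C: not usable as a binder; has maize, so not corn-free — reject
D: has sesame seed, so not sesame-free — no
E: has gelatin, so not vegetarian — reject
F: has honey, so not honey-free — reject
G: has honey, so not honey-free; has sesame seed, so not sesame-free — reject
H: has sesame, so not sesame-free — no
I: has gelatin, so not vegetarian; has honey, so not honey-free (and 1 more) — out
J: has anchovy, so not vegetarian; has honey, so not honey-free — reject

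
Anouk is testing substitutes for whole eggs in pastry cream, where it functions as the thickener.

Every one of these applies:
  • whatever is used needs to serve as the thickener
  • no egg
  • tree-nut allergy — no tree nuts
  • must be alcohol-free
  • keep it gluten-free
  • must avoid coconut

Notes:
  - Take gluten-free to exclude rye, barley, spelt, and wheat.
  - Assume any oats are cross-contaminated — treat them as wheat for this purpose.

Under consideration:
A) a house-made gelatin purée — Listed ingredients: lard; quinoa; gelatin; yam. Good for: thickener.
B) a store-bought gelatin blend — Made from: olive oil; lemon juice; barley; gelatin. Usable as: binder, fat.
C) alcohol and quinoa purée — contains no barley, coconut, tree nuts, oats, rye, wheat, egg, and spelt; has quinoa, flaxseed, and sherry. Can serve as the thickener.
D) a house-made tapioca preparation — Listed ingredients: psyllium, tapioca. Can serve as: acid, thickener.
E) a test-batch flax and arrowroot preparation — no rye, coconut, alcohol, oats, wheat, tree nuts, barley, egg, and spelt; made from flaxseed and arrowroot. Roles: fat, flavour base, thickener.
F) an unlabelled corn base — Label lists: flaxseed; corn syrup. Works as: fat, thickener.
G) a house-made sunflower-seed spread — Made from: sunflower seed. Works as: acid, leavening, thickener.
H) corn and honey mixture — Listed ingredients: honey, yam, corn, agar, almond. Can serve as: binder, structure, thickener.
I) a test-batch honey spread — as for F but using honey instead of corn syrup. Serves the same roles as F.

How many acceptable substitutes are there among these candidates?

A: gelatin and lard etc. — none of it excluded — OK
B: not usable as a thickener; has barley, so not gluten-free — reject
C: has sherry, so not alcohol-free — reject
D: no tree nuts, gluten-free — OK
E: all constraints satisfied — valid
F: every rule checks out — valid
G: works as a thickener, gluten-free, no tree nuts — keep
H: has almond, so not tree-nut-free — no
I: nothing on the exclusion list — valid

6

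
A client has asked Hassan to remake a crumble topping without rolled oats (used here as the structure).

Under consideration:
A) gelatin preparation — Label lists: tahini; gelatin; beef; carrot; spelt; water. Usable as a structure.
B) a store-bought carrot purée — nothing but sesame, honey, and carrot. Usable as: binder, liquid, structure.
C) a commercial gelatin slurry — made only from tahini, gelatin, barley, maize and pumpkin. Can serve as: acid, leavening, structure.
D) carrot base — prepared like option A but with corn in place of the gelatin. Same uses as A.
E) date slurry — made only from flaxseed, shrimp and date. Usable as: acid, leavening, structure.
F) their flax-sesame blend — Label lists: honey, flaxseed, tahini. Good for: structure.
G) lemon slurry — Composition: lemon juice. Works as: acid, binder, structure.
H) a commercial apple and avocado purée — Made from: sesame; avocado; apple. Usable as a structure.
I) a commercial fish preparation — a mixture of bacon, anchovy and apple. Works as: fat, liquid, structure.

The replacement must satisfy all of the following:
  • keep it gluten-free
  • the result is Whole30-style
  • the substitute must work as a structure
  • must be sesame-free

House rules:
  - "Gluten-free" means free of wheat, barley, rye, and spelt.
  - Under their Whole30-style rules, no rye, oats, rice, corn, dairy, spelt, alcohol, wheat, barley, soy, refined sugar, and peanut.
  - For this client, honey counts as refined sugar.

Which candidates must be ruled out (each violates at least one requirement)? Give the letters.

A: has spelt, so not gluten-free; has spelt, so not Whole30-style (and 1 more) — reject
B: has honey, so not Whole30-style; has sesame, so not sesame-free — out
C: has barley, so not gluten-free; has barley, so not Whole30-style (and 1 more) — out
D: has spelt, so not gluten-free; has corn, so not Whole30-style (and 1 more) — out
E: no sesame, gluten-free — OK
F: has honey, so not Whole30-style; has tahini, so not sesame-free — out
G: all constraints satisfied — keep
H: has sesame, so not sesame-free — no
I: only anchovy, bacon, and apple; none excluded — valid

A, B, C, D, F, H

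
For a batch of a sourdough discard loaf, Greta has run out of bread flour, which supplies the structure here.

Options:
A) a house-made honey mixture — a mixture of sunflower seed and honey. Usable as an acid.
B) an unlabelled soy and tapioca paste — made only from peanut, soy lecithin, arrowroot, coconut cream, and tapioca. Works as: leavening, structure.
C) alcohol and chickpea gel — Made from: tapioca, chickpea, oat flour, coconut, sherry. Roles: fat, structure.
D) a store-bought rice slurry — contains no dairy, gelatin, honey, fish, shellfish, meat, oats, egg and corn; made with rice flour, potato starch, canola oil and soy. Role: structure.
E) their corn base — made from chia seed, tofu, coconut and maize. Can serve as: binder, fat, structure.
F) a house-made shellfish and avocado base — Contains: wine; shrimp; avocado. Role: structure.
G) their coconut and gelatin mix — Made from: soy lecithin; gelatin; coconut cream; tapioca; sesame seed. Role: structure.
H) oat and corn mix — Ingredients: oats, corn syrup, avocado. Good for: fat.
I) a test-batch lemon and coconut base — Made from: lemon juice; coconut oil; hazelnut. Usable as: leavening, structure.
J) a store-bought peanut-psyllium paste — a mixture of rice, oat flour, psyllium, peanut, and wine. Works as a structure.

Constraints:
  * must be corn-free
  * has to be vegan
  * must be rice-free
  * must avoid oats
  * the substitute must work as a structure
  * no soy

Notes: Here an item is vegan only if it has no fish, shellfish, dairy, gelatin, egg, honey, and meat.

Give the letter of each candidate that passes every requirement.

I

A: not usable as a structure; has honey, so not vegan — out
B: has soy lecithin, so not soy-free — out
C: has oat flour, so not oat-free — no
D: has soy, so not soy-free; has rice flour, so not rice-free — no
E: has tofu, so not soy-free; has maize, so not corn-free — no
F: has shrimp, so not vegan — out
G: has gelatin, so not vegan; has soy lecithin, so not soy-free — out
H: not usable as a structure; has oats, so not oat-free (and 1 more) — out
I: no soy, no rice — OK
J: has oat flour, so not oat-free; has rice, so not rice-free — out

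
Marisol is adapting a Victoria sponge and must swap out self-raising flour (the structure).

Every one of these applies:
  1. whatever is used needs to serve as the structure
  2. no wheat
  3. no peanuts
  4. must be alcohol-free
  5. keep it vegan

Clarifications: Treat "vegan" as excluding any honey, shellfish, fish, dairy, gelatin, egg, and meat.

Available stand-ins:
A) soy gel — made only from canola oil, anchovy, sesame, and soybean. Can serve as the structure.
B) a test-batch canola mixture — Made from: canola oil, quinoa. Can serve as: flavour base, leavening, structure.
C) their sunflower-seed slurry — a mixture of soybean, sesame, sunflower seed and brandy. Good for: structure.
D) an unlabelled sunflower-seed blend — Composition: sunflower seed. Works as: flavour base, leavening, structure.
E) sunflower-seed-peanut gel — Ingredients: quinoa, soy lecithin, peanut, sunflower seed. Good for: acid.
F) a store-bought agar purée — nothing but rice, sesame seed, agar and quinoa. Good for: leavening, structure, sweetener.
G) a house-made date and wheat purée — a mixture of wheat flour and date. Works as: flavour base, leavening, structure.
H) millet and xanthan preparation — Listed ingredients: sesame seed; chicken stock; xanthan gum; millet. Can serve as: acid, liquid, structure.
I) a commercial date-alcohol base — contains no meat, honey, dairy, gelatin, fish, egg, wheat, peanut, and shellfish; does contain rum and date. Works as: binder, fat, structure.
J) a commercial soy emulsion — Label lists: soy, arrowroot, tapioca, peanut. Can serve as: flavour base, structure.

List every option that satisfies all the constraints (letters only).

B, D, F

A: has anchovy, so not vegan — reject
B: all constraints satisfied — OK
C: has brandy, so not alcohol-free — out
D: no wheat, vegan — keep
E: not usable as a structure; has peanut, so not peanut-free — no
F: rice and sesame seed etc. — none of it excluded — keep
G: has wheat flour, so not wheat-free — no
H: has chicken stock, so not vegan — no
I: has rum, so not alcohol-free — reject
J: has peanut, so not peanut-free — reject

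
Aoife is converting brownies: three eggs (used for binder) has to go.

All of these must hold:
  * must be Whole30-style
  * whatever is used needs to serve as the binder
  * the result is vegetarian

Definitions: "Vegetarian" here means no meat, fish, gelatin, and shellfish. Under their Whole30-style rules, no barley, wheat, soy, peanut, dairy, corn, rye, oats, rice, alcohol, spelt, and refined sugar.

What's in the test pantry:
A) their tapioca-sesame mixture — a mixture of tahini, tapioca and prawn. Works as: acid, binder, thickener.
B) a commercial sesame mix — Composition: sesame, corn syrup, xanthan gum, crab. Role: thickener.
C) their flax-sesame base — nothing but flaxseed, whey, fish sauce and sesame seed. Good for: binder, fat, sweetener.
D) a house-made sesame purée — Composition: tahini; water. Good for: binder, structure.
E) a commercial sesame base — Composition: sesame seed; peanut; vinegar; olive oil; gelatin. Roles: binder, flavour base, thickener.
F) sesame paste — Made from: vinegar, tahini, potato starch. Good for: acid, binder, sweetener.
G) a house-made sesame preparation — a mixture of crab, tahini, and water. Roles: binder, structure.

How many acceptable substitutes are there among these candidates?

A: has prawn, so not vegetarian — out
B: not usable as a binder; has crab, so not vegetarian (and 1 more) — reject
C: has fish sauce, so not vegetarian; has whey, so not Whole30-style — out
D: only tahini and water; none excluded — valid
E: has gelatin, so not vegetarian; has peanut, so not Whole30-style — no
F: only tahini, vinegar and potato starch; none excluded — OK
G: has crab, so not vegetarian — out

2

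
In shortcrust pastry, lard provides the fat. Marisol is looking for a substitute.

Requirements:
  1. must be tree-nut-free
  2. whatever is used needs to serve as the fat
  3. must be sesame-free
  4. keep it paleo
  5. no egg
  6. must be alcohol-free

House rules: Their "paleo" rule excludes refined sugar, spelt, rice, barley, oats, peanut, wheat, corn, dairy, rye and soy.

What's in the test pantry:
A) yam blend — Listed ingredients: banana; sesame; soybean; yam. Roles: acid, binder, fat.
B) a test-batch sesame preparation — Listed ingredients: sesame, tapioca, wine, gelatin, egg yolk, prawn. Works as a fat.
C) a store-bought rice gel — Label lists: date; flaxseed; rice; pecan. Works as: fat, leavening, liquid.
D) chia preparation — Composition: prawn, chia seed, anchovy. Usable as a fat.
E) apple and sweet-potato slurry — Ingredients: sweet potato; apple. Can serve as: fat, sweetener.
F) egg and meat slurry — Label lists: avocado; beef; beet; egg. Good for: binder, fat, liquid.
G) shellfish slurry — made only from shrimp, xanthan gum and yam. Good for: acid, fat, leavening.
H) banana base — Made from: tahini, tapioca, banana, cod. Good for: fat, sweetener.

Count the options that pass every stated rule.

A: has soybean, so not paleo; has sesame, so not sesame-free — out
B: has wine, so not alcohol-free; has egg yolk, so not egg-free (and 1 more) — no
C: has rice, so not paleo; has pecan, so not tree-nut-free — no
D: only anchovy, prawn and chia seed; none excluded — OK
E: only apple and sweet potato; none excluded — OK
F: has egg, so not egg-free — no
G: only shrimp, xanthan gum and yam; none excluded — valid
H: has tahini, so not sesame-free — out

3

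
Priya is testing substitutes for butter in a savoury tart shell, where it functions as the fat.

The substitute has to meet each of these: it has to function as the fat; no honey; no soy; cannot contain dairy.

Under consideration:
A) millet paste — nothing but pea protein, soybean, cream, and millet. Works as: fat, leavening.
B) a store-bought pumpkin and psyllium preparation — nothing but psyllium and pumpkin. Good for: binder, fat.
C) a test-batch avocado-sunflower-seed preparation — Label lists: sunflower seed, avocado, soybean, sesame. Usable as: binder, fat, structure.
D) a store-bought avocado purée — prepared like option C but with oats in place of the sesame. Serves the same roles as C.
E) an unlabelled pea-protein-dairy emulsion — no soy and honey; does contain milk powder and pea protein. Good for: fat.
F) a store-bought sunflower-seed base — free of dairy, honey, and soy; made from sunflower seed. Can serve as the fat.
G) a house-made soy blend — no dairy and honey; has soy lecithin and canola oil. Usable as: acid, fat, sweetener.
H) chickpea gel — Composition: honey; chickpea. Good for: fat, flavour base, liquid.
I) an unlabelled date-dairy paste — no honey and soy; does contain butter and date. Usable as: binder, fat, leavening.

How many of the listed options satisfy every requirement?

A: has cream, so not dairy-free; has soybean, so not soy-free — out
B: works as a fat, no soy, no dairy — OK
C: has soybean, so not soy-free — reject
D: has soybean, so not soy-free — out
E: has milk powder, so not dairy-free — out
F: no dairy, no soy — valid
G: has soy lecithin, so not soy-free — out
H: has honey, so not honey-free — no
I: has butter, so not dairy-free — out

2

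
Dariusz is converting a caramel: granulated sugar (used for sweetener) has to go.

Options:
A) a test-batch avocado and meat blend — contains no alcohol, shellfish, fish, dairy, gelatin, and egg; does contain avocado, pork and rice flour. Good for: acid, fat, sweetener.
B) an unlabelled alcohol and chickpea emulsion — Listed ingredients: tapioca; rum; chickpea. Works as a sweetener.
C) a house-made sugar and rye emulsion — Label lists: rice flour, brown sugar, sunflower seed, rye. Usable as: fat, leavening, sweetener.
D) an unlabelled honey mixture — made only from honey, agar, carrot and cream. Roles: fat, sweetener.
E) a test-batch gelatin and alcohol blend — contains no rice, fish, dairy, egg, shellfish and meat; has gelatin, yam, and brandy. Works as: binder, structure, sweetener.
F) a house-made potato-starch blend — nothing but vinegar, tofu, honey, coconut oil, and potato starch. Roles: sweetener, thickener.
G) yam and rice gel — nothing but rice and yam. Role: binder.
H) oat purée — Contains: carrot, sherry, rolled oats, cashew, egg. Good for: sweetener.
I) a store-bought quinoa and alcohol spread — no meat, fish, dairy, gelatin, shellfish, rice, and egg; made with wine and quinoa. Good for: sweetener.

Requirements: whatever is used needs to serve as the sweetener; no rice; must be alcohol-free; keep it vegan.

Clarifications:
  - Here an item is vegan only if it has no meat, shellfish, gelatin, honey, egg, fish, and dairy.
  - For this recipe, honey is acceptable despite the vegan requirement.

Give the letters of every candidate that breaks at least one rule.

A: has pork, so not vegan; has rice flour, so not rice-free — out
B: has rum, so not alcohol-free — no
C: has rice flour, so not rice-free — no
D: has cream, so not vegan — no
E: has gelatin, so not vegan; has brandy, so not alcohol-free — no
F: honey is permitted under the vegan carve-out; nothing else excluded — keep
G: not usable as a sweetener; has rice, so not rice-free — out
H: has egg, so not vegan; has sherry, so not alcohol-free — no
I: has wine, so not alcohol-free — no

A, B, C, D, E, G, H, I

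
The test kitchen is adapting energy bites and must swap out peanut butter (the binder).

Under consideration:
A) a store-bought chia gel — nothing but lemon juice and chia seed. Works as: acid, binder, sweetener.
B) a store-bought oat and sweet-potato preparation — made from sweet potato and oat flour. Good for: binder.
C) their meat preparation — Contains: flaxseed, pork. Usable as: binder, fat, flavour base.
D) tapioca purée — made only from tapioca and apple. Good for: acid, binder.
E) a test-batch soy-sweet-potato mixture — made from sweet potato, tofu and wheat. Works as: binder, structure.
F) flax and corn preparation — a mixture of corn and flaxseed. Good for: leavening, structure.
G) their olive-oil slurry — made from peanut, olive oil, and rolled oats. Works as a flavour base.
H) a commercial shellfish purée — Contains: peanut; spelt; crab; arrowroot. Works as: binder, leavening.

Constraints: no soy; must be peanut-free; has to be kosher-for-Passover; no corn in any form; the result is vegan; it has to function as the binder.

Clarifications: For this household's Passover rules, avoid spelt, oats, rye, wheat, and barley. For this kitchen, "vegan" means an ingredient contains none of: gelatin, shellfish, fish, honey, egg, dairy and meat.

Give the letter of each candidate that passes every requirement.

A, D

A: all constraints satisfied — valid
B: has oat flour, so not kosher-for-Passover — out
C: has pork, so not vegan — out
D: only tapioca and apple; none excluded — OK
E: has wheat, so not kosher-for-Passover; has tofu, so not soy-free — reject
F: not usable as a binder; has corn, so not corn-free — no
G: not usable as a binder; has rolled oats, so not kosher-for-Passover (and 1 more) — out
H: has spelt, so not kosher-for-Passover; has crab, so not vegan (and 1 more) — no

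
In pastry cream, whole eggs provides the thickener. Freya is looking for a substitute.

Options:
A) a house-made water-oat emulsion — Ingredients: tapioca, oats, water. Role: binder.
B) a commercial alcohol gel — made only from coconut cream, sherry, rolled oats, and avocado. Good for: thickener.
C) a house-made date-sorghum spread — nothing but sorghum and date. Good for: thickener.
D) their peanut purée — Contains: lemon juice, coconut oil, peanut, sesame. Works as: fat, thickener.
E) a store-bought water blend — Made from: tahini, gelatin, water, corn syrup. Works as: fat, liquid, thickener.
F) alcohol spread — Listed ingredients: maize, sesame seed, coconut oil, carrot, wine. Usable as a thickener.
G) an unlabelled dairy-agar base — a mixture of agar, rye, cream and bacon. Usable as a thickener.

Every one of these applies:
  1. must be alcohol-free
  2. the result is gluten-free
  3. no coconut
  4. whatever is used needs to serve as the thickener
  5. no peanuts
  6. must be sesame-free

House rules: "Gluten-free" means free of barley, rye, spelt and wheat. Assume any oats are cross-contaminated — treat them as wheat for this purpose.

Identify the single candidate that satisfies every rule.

C

A: not usable as a thickener; has oats, so not gluten-free — reject
B: has rolled oats, so not gluten-free; has coconut cream, so not coconut-free (and 1 more) — reject
C: only date and sorghum; none excluded — OK
D: has coconut oil, so not coconut-free; has peanut, so not peanut-free (and 1 more) — reject
E: has tahini, so not sesame-free — out
F: has coconut oil, so not coconut-free; has sesame seed, so not sesame-free (and 1 more) — reject
G: has rye, so not gluten-free — out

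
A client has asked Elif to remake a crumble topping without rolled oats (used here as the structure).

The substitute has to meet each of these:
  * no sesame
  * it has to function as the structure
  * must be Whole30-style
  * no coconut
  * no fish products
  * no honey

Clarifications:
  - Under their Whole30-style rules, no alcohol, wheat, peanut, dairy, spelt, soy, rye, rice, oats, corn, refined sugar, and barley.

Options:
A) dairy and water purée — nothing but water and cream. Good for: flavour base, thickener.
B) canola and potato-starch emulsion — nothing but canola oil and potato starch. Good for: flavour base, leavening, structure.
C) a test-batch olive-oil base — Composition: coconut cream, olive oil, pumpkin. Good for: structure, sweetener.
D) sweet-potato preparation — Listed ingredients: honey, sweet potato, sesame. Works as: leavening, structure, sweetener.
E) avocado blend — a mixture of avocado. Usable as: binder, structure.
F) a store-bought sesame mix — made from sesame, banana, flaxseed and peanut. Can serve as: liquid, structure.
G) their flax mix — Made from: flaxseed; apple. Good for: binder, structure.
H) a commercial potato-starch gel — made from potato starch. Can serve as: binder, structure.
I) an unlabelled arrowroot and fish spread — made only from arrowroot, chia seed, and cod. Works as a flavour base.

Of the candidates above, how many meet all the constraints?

4

A: not usable as a structure; has cream, so not Whole30-style — out
B: every rule checks out — valid
C: has coconut cream, so not coconut-free — out
D: has honey, so not honey-free; has sesame, so not sesame-free — reject
E: works as a structure, Whole30-style, no sesame — valid
F: has peanut, so not Whole30-style; has sesame, so not sesame-free — no
G: only apple and flaxseed; none excluded — OK
H: works as a structure, no coconut, no honey — keep
I: not usable as a structure; has cod, so not fish-free — no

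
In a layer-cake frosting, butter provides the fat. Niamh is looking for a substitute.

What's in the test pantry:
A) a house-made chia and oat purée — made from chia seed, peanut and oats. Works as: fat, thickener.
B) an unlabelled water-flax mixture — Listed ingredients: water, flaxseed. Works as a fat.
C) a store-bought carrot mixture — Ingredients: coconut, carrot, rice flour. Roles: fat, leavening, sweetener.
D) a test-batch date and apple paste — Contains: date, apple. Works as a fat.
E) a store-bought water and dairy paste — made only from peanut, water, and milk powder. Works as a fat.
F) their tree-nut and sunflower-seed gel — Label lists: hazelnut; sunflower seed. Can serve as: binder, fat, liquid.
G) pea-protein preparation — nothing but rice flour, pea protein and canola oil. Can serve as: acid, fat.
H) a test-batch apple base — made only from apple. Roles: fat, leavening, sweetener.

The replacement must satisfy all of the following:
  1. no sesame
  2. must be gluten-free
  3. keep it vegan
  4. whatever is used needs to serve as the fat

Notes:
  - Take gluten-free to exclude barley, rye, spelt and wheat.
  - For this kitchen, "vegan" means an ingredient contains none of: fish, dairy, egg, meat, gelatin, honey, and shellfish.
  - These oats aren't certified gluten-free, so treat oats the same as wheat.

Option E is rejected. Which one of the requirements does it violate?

usable as a fat: satisfied
gluten-free: satisfied
vegan: has milk powder — fails
sesame-free: satisfied

vegan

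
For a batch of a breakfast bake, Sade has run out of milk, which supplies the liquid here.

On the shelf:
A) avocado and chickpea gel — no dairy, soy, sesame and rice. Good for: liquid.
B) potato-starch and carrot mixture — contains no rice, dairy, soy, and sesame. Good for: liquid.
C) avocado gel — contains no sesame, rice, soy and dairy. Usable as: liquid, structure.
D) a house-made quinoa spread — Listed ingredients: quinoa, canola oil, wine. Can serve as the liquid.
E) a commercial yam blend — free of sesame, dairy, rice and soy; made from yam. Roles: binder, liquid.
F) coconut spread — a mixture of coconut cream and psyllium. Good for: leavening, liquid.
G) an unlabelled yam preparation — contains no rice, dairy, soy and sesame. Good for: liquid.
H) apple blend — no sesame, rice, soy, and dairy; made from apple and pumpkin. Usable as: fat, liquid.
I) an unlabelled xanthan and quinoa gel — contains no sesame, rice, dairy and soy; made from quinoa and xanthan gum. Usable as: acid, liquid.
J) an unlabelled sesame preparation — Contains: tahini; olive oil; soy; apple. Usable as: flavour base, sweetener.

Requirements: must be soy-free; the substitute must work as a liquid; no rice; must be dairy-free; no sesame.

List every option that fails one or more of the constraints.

A: every rule checks out — valid
B: no rice, no dairy — valid
C: works as a liquid, no rice, no soy — valid
D: works as a liquid, no rice, no soy — valid
E: nothing on the exclusion list — keep
F: only coconut cream and psyllium; none excluded — OK
G: no dairy, no sesame — OK
H: works as a liquid, no dairy, no rice — valid
I: every rule checks out — OK
J: not usable as a liquid; has tahini, so not sesame-free (and 1 more) — no

J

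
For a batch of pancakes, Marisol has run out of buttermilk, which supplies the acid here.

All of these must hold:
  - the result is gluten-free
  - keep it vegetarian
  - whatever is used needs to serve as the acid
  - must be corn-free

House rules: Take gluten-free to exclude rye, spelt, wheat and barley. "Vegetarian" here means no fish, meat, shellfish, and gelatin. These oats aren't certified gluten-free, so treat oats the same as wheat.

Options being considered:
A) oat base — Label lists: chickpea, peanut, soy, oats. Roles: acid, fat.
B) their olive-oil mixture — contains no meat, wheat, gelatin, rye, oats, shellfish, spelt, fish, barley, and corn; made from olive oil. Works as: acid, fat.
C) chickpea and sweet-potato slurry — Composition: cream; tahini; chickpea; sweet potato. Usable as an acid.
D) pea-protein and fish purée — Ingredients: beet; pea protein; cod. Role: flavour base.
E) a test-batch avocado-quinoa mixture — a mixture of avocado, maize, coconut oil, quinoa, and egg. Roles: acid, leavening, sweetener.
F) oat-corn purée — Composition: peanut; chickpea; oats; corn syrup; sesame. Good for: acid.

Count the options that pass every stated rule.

2

A: has oats, so not gluten-free — reject
B: no corn, gluten-free — keep
C: works as an acid, vegetarian, no corn — keep
D: not usable as an acid; has cod, so not vegetarian — out
E: has maize, so not corn-free — reject
F: has oats, so not gluten-free; has corn syrup, so not corn-free — no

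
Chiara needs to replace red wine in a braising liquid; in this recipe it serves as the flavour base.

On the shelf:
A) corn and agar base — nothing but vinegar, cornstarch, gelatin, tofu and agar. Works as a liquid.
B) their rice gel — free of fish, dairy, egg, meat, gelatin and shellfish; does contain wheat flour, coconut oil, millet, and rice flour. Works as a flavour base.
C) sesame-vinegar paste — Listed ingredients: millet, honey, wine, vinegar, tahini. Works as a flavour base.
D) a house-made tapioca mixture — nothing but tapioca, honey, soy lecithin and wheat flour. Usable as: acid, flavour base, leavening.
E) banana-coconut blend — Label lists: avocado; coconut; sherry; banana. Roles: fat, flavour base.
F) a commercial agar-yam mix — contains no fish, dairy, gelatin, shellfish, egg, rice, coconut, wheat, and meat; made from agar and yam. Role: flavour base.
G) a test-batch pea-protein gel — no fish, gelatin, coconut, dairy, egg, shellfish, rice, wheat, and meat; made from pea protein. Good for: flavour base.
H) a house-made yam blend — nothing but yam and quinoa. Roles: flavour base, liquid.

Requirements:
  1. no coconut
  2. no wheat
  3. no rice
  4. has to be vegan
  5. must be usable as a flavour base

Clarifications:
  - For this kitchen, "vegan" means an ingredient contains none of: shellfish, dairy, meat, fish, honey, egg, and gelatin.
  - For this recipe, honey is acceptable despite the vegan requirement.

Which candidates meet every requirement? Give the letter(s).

A: not usable as a flavour base; has gelatin, so not vegan — out
B: has rice flour, so not rice-free; has wheat flour, so not wheat-free (and 1 more) — no
C: honey is permitted under the vegan carve-out; nothing else excluded — OK
D: has wheat flour, so not wheat-free — out
E: has coconut, so not coconut-free — out
F: no rice, vegan — OK
G: no coconut, no rice — valid
H: only yam and quinoa; none excluded — valid

C, F, G, H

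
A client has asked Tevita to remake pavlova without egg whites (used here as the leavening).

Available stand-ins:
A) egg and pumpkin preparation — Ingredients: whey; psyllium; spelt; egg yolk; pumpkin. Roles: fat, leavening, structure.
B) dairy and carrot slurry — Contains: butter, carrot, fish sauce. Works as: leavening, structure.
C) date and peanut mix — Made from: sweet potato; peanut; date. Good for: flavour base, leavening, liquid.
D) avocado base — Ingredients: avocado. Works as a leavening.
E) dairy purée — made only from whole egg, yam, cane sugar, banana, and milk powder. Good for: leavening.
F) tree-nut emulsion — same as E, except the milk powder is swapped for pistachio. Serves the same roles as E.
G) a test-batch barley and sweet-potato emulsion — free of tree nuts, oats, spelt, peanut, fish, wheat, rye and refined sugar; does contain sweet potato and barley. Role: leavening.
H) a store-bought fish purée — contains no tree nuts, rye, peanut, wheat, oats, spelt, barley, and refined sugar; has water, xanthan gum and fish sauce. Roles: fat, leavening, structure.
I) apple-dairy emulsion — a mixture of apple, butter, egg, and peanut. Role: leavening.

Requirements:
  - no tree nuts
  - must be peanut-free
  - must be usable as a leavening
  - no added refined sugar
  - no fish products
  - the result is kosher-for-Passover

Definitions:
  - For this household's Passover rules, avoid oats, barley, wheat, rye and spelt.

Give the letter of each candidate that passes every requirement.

D

A: has spelt, so not kosher-for-Passover — no
B: has fish sauce, so not fish-free — no
C: has peanut, so not peanut-free — reject
D: only avocado; none excluded — valid
E: has cane sugar, so not no-added-sugar — no
F: has cane sugar, so not no-added-sugar; has pistachio, so not tree-nut-free — out
G: has barley, so not kosher-for-Passover — out
H: has fish sauce, so not fish-free — reject
I: has peanut, so not peanut-free — reject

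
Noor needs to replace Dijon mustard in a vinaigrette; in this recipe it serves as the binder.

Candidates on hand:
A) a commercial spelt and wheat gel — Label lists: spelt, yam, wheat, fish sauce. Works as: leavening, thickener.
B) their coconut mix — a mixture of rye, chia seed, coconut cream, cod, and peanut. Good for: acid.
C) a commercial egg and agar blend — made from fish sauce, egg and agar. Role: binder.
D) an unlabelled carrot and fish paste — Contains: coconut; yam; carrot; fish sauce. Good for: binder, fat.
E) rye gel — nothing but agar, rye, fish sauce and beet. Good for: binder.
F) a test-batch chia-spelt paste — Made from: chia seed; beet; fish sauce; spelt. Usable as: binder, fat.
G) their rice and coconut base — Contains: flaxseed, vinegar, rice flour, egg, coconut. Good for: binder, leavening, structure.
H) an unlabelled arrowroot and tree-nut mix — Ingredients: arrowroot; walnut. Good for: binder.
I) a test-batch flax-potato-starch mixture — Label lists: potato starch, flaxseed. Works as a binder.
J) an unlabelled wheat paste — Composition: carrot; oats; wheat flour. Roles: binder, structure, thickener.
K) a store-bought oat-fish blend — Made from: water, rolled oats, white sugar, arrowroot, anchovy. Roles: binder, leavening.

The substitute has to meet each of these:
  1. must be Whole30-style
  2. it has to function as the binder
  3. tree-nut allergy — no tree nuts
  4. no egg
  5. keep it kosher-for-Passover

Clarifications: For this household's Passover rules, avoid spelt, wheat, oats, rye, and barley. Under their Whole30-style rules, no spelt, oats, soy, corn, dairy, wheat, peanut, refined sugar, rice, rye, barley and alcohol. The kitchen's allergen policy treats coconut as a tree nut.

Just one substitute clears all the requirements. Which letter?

A: not usable as a binder; has spelt, so not kosher-for-Passover (and 1 more) — no
B: not usable as a binder; has rye, so not kosher-for-Passover (and 2 more) — out
C: has egg, so not egg-free — reject
D: has coconut, so not tree-nut-free — out
E: has rye, so not kosher-for-Passover; has rye, so not Whole30-style — no
F: has spelt, so not kosher-for-Passover; has spelt, so not Whole30-style — no
G: has rice flour, so not Whole30-style; has egg, so not egg-free (and 1 more) — reject
H: has walnut, so not tree-nut-free — no
I: only flaxseed and potato starch; none excluded — keep
J: has oats, so not kosher-for-Passover; has oats, so not Whole30-style — out
K: has rolled oats, so not kosher-for-Passover; has rolled oats, so not Whole30-style — reject

I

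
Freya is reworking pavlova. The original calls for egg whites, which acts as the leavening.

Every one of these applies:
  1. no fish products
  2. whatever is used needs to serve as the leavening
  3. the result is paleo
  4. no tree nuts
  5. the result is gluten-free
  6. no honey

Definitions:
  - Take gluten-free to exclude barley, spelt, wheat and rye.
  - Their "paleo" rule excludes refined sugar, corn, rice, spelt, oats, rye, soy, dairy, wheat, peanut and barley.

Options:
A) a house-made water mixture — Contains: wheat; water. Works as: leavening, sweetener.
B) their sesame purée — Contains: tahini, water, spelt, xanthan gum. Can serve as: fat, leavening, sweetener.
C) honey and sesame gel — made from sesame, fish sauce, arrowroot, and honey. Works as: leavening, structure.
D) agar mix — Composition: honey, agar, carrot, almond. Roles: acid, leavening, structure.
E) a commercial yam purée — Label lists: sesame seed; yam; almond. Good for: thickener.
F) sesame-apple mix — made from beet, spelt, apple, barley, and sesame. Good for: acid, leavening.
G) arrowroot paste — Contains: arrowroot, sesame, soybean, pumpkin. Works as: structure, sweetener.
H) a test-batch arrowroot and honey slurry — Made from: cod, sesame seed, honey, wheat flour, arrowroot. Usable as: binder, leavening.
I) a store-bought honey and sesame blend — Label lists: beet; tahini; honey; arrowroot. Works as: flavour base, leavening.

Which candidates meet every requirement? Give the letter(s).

none

A: has wheat, so not gluten-free; has wheat, so not paleo — out
B: has spelt, so not gluten-free; has spelt, so not paleo — out
C: has fish sauce, so not fish-free; has honey, so not honey-free — out
D: has honey, so not honey-free; has almond, so not tree-nut-free — out
E: not usable as a leavening; has almond, so not tree-nut-free — out
F: has barley, so not gluten-free; has barley, so not paleo — out
G: not usable as a leavening; has soybean, so not paleo — no
H: has wheat flour, so not gluten-free; has wheat flour, so not paleo (and 2 more) — out
I: has honey, so not honey-free — out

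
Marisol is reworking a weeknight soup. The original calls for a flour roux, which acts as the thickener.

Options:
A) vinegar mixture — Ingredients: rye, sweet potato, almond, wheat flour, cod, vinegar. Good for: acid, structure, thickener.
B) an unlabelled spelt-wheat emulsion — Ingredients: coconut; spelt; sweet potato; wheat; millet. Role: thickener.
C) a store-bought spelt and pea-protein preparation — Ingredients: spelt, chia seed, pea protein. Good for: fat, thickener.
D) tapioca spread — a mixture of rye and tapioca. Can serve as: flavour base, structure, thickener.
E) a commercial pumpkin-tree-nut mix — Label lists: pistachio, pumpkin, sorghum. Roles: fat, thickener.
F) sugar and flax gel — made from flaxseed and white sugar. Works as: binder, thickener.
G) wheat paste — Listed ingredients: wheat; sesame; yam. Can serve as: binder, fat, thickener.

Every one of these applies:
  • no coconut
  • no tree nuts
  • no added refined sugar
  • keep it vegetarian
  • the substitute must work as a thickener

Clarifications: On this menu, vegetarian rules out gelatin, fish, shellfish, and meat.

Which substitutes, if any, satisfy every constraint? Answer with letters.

A: has cod, so not vegetarian; has almond, so not tree-nut-free — out
B: has coconut, so not coconut-free — out
C: all constraints satisfied — valid
D: works as a thickener, no coconut, vegetarian — valid
E: has pistachio, so not tree-nut-free — no
F: has white sugar, so not no-added-sugar — no
G: no refined sugar, no tree nuts — valid

C, D, G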